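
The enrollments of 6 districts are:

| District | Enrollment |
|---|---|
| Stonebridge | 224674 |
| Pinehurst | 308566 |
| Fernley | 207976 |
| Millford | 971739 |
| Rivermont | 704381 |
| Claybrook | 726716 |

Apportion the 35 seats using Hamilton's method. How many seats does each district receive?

Standard divisor: 3144052 ÷ 35 ≈ 89830.057.
Standard quotas: Stonebridge 2.5011, Pinehurst 3.4350, Fernley 2.3152, Millford 10.8175, Rivermont 7.8413, Claybrook 8.0899.
Lower quotas: Stonebridge 2, Pinehurst 3, Fernley 2, Millford 10, Rivermont 7, Claybrook 8 (sum 32, leaving 3 seats).
Remainders in descending order: Rivermont 0.8413, Millford 0.8175, Stonebridge 0.5011, Pinehurst 0.4350, Fernley 0.3152, Claybrook 0.0899.
The surplus seats go to Rivermont, Millford, Stonebridge.

Stonebridge: 3, Pinehurst: 3, Fernley: 2, Millford: 11, Rivermont: 8, Claybrook: 8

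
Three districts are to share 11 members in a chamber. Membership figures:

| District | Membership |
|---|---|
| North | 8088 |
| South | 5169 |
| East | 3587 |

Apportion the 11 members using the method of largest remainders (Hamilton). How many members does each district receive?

Standard divisor: 16844 ÷ 11 ≈ 1531.273.
Standard quotas: North 5.2819, South 3.3756, East 2.3425.
Lower quotas: North 5, South 3, East 2 (sum 10, leaving 1 seat).
Remainders in descending order: South 0.3756, East 0.3425, North 0.2819.
The surplus seat goes to South.

North 5, South 4, East 2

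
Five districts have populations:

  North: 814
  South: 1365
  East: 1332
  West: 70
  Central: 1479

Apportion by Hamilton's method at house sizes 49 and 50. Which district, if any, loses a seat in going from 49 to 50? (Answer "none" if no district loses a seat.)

none

At 49 seats: North 8, South 13, East 13, West 1, Central 14.
At 50 seats: North 8, South 13, East 13, West 1, Central 15.
No district's allocation decreased.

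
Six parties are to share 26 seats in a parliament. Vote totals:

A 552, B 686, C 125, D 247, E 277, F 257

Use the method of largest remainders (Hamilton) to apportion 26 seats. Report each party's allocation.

A 7, B 8, C 2, D 3, E 3, F 3

Total 2144; standard divisor 2144/26 ≈ 82.462.
Standard quotas: A 6.694, B 8.319, C 1.516, D 2.995, E 3.359, F 3.117.
Lower quotas: A 6, B 8, C 1, D 2, E 3, F 3 (sum 23, leaving 3 seats).
Remainders in descending order: D 0.995, A 0.694, C 0.516, E 0.359, B 0.319, F 0.117.
The surplus seats go to D, A, C.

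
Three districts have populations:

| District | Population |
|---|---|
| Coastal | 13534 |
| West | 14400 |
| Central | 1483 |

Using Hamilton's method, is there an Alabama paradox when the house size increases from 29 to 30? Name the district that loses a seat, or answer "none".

At 29 seats: Coastal 13, West 14, Central 2.
At 30 seats: Coastal 14, West 15, Central 1.
Central drops from 2 to 1.

Central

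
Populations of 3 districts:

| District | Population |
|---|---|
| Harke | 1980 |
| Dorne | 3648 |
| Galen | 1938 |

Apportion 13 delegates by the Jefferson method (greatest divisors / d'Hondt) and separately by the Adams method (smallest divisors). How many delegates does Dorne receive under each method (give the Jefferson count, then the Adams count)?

Jefferson: Harke 3, Dorne 7, Galen 3.
Adams: Harke 4, Dorne 6, Galen 3.
Dorne gets 7 under Jefferson and 6 under Adams.

7 and 6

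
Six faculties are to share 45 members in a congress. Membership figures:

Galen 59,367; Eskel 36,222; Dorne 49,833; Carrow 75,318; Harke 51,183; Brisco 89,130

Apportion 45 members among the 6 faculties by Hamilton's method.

Galen=8, Eskel=5, Dorne=6, Carrow=9, Harke=6, Brisco=11

Standard divisor: 361053 ÷ 45 ≈ 8023.4.
Standard quotas: Galen 7.3992, Eskel 4.5145, Dorne 6.2110, Carrow 9.3873, Harke 6.3792, Brisco 11.1088.
Lower quotas: Galen 7, Eskel 4, Dorne 6, Carrow 9, Harke 6, Brisco 11 (sum 43, leaving 2 seats).
Remainders in descending order: Eskel 0.5145, Galen 0.3992, Carrow 0.3873, Harke 0.3792, Dorne 0.2110, Brisco 0.1088.
Largest remainders: Eskel, Galen receive the extra seats.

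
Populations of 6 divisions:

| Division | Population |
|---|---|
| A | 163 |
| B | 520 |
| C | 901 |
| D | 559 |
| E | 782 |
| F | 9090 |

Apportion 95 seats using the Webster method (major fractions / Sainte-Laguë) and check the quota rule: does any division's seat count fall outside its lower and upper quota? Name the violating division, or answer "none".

F

Standard quotas: A 1.289, B 4.112, C 7.124, D 4.420, E 6.183, F 71.873.
Webster allocation: A 1, B 4, C 7, D 4, E 6, F 73.
F has quota 71.873 (lower 71, upper 72) but receives 73 — outside the quota interval.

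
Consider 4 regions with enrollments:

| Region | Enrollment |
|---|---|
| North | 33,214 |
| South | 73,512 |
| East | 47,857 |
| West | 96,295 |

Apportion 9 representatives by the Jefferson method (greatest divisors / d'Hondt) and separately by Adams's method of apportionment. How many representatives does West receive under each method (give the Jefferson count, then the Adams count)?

Jefferson: North 1, South 3, East 1, West 4.
Adams: North 1, South 3, East 2, West 3.
West gets 4 under Jefferson and 3 under Adams.

4 and 3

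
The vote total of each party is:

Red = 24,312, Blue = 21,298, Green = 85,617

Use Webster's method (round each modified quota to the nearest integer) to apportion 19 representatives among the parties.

Standard divisor 131227/19 ≈ 6906.684; standard quotas: Red 3.520, Blue 3.084, Green 12.396.
Rounding to the nearest integer gives Red 4, Blue 3, Green 12 — total 19, matching the house size, so no adjustment is needed.

Red 4; Blue 3; Green 12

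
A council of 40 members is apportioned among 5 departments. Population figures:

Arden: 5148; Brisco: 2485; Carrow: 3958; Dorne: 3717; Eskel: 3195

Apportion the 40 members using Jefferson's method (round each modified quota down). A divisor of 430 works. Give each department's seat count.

Arden=11, Brisco=5, Carrow=9, Dorne=8, Eskel=7

With modified divisor 430: modified quotas Arden 11.972, Brisco 5.779, Carrow 9.205, Dorne 8.644, Eskel 7.430.
Rounding down: Arden 11, Brisco 5, Carrow 9, Dorne 8, Eskel 7 (total 40).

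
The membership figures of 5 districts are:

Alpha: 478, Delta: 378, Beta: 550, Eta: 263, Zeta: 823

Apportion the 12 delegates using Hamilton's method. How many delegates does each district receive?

Total 2492; standard divisor 2492/12 ≈ 207.667.
Standard quotas: Alpha 2.302, Delta 1.820, Beta 2.648, Eta 1.266, Zeta 3.963.
Lower quotas: Alpha 2, Delta 1, Beta 2, Eta 1, Zeta 3 (sum 9, leaving 3 seats).
Remainders in descending order: Zeta 0.963, Delta 0.820, Beta 0.648, Alpha 0.302, Eta 0.266.
The surplus seats go to Zeta, Delta, Beta.

Alpha: 2, Delta: 2, Beta: 3, Eta: 1, Zeta: 4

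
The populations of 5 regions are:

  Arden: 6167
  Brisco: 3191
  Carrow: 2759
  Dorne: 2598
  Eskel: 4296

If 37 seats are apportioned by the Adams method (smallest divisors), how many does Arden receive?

Standard divisor 19011/37 ≈ 513.811; standard quotas: Arden 12.002, Brisco 6.210, Carrow 5.370, Dorne 5.056, Eskel 8.361.
Rounding up gives 13, 7, 6, 6, 9 = 41 seats, so the divisor must be adjusted.
With modified divisor 540: modified quotas Arden 11.420, Brisco 5.909, Carrow 5.109, Dorne 4.811, Eskel 7.956.
Rounding up: Arden 12, Brisco 6, Carrow 6, Dorne 5, Eskel 8 (total 37).
Arden receives 12.

12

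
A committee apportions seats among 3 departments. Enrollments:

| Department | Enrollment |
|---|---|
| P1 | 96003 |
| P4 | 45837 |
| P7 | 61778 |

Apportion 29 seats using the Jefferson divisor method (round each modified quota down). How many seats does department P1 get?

Standard divisor 203618/29 ≈ 7021.31; standard quotas: P1 13.673, P4 6.528, P7 8.799.
Rounding down gives 13, 6, 8 = 27 seats, so the divisor must be adjusted.
With modified divisor 6700: modified quotas P1 14.329, P4 6.841, P7 9.221.
Rounding down: P1 14, P4 6, P7 9 (total 29).
P1 receives 14.

14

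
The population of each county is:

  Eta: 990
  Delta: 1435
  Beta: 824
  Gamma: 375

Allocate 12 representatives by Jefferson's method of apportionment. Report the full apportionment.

Eta: 3, Delta: 5, Beta: 3, Gamma: 1

Standard divisor 3624/12 ≈ 302; standard quotas: Eta 3.278, Delta 4.752, Beta 2.728, Gamma 1.242.
Rounding down gives 3, 4, 2, 1 = 10 seats, so the divisor must be adjusted.
With modified divisor 260: modified quotas Eta 3.808, Delta 5.519, Beta 3.169, Gamma 1.442.
Rounding down: Eta 3, Delta 5, Beta 3, Gamma 1 (total 12).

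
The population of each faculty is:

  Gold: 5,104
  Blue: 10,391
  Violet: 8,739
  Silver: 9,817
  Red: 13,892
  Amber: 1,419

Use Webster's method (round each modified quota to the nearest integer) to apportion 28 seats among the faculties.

Standard divisor 49362/28 ≈ 1762.929; standard quotas: Gold 2.895, Blue 5.894, Violet 4.957, Silver 5.569, Red 7.880, Amber 0.805.
Rounding to the nearest integer gives 3, 6, 5, 6, 8, 1 = 29 seats, so the divisor must be adjusted.
With modified divisor 1800: modified quotas Gold 2.836, Blue 5.773, Violet 4.855, Silver 5.454, Red 7.718, Amber 0.788.
Rounding to the nearest integer: Gold 3, Blue 6, Violet 5, Silver 5, Red 8, Amber 1 (total 28).

Gold=3; Blue=6; Violet=5; Silver=5; Red=8; Amber=1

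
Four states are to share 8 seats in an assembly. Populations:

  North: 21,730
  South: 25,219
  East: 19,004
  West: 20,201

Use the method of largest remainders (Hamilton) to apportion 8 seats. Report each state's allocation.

Total 86154; standard divisor 86154/8 ≈ 10769.25.
Standard quotas: North 2.0178, South 2.3418, East 1.7647, West 1.8758.
Lower quotas: North 2, South 2, East 1, West 1 (sum 6, leaving 2 seats).
Remainders in descending order: West 0.8758, East 0.7647, South 0.3418, North 0.0178.
Largest remainders: West, East receive the extra seats.

North 2; South 2; East 2; West 2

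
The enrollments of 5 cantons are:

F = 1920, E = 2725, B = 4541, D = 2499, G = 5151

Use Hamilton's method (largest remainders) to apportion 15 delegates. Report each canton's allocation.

F=2, E=2, B=4, D=2, G=5

The standard divisor is 16836/15 ≈ 1122.4.
Standard quotas: F 1.7106, E 2.4278, B 4.0458, D 2.2265, G 4.5893.
Lower quotas: F 1, E 2, B 4, D 2, G 4 (sum 13, leaving 2 seats).
Remainders in descending order: F 0.7106, G 0.5893, E 0.4278, D 0.2265, B 0.0458.
Largest remainders: F, G receive the extra seats.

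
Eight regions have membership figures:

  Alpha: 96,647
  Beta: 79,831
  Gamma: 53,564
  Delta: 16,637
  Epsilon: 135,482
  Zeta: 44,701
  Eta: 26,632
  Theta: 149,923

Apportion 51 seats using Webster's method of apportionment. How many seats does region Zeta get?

4

Standard divisor 603417/51 ≈ 11831.706; standard quotas: Alpha 8.168, Beta 6.747, Gamma 4.527, Delta 1.406, Epsilon 11.451, Zeta 3.778, Eta 2.251, Theta 12.671.
Rounding to the nearest integer gives Alpha 8, Beta 7, Gamma 5, Delta 1, Epsilon 11, Zeta 4, Eta 2, Theta 13 — total 51, matching the house size, so no adjustment is needed.
Zeta receives 4.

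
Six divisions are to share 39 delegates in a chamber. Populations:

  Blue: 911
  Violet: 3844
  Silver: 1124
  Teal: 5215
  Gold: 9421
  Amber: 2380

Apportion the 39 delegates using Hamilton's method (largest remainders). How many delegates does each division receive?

The standard divisor is 22895/39 ≈ 587.051.
Standard quotas: Blue 1.5518, Violet 6.5480, Silver 1.9147, Teal 8.8834, Gold 16.0480, Amber 4.0542.
Lower quotas: Blue 1, Violet 6, Silver 1, Teal 8, Gold 16, Amber 4 (sum 36, leaving 3 seats).
Remainders in descending order: Silver 0.9147, Teal 0.8834, Blue 0.5518, Violet 0.5480, Amber 0.0542, Gold 0.0480.
Largest remainders: Silver, Teal, Blue receive the extra seats.

Blue 2, Violet 6, Silver 2, Teal 9, Gold 16, Amber 4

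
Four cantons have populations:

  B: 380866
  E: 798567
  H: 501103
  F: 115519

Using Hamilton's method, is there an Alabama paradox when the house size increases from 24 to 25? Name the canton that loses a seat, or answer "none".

none

At 24 seats: B 5, E 11, H 7, F 1.
At 25 seats: B 5, E 11, H 7, F 2.
No canton's allocation decreased.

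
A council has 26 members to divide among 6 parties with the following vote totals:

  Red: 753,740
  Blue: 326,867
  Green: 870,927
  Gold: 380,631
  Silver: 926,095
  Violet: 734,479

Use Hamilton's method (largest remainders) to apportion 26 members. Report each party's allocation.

Red: 5; Blue: 2; Green: 6; Gold: 2; Silver: 6; Violet: 5

Standard divisor: 3992739 ÷ 26 ≈ 153566.885.
Standard quotas: Red 4.9082, Blue 2.1285, Green 5.6713, Gold 2.4786, Silver 6.0306, Violet 4.7828.
Lower quotas: Red 4, Blue 2, Green 5, Gold 2, Silver 6, Violet 4 (sum 23, leaving 3 seats).
Remainders in descending order: Red 0.9082, Violet 0.7828, Green 0.6713, Gold 0.4786, Blue 0.1285, Silver 0.0306.
Largest remainders: Red, Violet, Green receive the extra seats.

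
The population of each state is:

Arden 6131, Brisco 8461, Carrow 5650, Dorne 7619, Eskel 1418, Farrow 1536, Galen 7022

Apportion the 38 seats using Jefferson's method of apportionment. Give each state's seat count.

Arden 6, Brisco 9, Carrow 6, Dorne 8, Eskel 1, Farrow 1, Galen 7

Standard divisor 37837/38 ≈ 995.711; standard quotas: Arden 6.157, Brisco 8.497, Carrow 5.674, Dorne 7.652, Eskel 1.424, Farrow 1.543, Galen 7.052.
Rounding down gives 6, 8, 5, 7, 1, 1, 7 = 35 seats, so the divisor must be adjusted.
With modified divisor 900: modified quotas Arden 6.812, Brisco 9.401, Carrow 6.278, Dorne 8.466, Eskel 1.576, Farrow 1.707, Galen 7.802.
Rounding down: Arden 6, Brisco 9, Carrow 6, Dorne 8, Eskel 1, Farrow 1, Galen 7 (total 38).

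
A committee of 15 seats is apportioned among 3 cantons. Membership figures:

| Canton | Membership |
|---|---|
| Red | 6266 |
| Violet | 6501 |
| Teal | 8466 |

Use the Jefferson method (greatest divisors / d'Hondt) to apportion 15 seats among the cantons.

Standard divisor 21233/15 ≈ 1415.533; standard quotas: Red 4.427, Violet 4.593, Teal 5.981.
Rounding down gives 4, 4, 5 = 13 seats, so the divisor must be adjusted.
With modified divisor 1280: modified quotas Red 4.895, Violet 5.079, Teal 6.614.
Rounding down: Red 4, Violet 5, Teal 6 (total 15).

Red=4, Violet=5, Teal=6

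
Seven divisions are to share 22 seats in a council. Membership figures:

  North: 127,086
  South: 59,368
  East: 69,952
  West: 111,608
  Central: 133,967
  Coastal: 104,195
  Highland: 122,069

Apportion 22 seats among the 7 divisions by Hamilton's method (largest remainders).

Standard divisor: 728245 ÷ 22 ≈ 33102.045.
Standard quotas: North 3.8392, South 1.7935, East 2.1132, West 3.3716, Central 4.0471, Coastal 3.1477, Highland 3.6877.
Lower quotas: North 3, South 1, East 2, West 3, Central 4, Coastal 3, Highland 3 (sum 19, leaving 3 seats).
Remainders in descending order: North 0.8392, South 0.7935, Highland 0.6877, West 0.3716, Coastal 0.1477, East 0.1132, Central 0.0471.
Largest remainders: North, South, Highland receive the extra seats.

North: 4; South: 2; East: 2; West: 3; Central: 4; Coastal: 3; Highland: 4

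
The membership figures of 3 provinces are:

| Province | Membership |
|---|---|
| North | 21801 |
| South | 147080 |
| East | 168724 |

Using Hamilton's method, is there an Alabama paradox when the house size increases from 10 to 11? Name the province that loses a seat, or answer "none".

At 10 seats: North 1, South 4, East 5.
At 11 seats: North 1, South 5, East 5.
No province's allocation decreased.

none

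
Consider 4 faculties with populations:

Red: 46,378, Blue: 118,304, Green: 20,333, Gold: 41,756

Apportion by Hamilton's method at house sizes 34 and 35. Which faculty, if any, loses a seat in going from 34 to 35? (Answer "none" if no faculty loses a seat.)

none

At 34 seats: Red 7, Blue 18, Green 3, Gold 6.
At 35 seats: Red 7, Blue 18, Green 3, Gold 7.
No faculty's allocation decreased.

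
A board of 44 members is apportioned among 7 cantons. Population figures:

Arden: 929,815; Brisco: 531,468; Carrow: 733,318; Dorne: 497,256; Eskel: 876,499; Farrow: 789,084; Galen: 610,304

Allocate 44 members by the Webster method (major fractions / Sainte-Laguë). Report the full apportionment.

Standard divisor 4967744/44 ≈ 112903.273; standard quotas: Arden 8.236, Brisco 4.707, Carrow 6.495, Dorne 4.404, Eskel 7.763, Farrow 6.989, Galen 5.406.
Rounding to the nearest integer gives 8, 5, 6, 4, 8, 7, 5 = 43 seats, so the divisor must be adjusted.
With modified divisor 111900: modified quotas Arden 8.309, Brisco 4.749, Carrow 6.553, Dorne 4.444, Eskel 7.833, Farrow 7.052, Galen 5.454.
Rounding to the nearest integer: Arden 8, Brisco 5, Carrow 7, Dorne 4, Eskel 8, Farrow 7, Galen 5 (total 44).

Arden: 8, Brisco: 5, Carrow: 7, Dorne: 4, Eskel: 8, Farrow: 7, Galen: 5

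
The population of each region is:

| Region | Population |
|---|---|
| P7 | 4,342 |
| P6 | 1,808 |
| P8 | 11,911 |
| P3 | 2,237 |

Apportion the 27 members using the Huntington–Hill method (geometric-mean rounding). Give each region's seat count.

P7=6, P6=2, P8=16, P3=3

With divisor 753: modified quotas P7 5.766, P6 2.401, P8 15.818, P3 2.971.
Geometric-mean thresholds: P7 √(5·6)=5.477, P6 √(2·3)=2.449, P8 √(15·16)=15.492, P3 √(2·3)=2.449.
Each quota rounded against its threshold gives P7 6, P6 2, P8 16, P3 3 (total 27).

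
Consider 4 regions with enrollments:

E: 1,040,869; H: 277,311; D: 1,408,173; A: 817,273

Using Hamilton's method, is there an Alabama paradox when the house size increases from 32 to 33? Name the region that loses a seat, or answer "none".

H

At 32 seats: E 9, H 3, D 13, A 7.
At 33 seats: E 10, H 2, D 13, A 8.
H drops from 3 to 2.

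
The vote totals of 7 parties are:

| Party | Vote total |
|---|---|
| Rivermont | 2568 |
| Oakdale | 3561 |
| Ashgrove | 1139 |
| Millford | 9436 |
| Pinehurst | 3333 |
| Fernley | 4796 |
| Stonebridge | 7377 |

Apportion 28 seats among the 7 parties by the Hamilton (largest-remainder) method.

Total 32210; standard divisor 32210/28 ≈ 1150.357.
Standard quotas: Rivermont 2.2324, Oakdale 3.0956, Ashgrove 0.9901, Millford 8.2027, Pinehurst 2.8974, Fernley 4.1691, Stonebridge 6.4128.
Lower quotas: Rivermont 2, Oakdale 3, Ashgrove 0, Millford 8, Pinehurst 2, Fernley 4, Stonebridge 6 (sum 25, leaving 3 seats).
Remainders in descending order: Ashgrove 0.9901, Pinehurst 0.8974, Stonebridge 0.4128, Rivermont 0.2324, Millford 0.2027, Fernley 0.1691, Oakdale 0.0956.
The surplus seats go to Ashgrove, Pinehurst, Stonebridge.

Rivermont 2; Oakdale 3; Ashgrove 1; Millford 8; Pinehurst 3; Fernley 4; Stonebridge 7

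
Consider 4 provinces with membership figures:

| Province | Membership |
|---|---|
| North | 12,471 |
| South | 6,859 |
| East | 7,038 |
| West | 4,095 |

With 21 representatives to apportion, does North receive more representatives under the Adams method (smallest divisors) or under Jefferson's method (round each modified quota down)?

Adams: North 8, South 5, East 5, West 3.
Jefferson: North 9, South 5, East 5, West 2.
North gets 8 under Adams and 9 under Jefferson.

Jefferson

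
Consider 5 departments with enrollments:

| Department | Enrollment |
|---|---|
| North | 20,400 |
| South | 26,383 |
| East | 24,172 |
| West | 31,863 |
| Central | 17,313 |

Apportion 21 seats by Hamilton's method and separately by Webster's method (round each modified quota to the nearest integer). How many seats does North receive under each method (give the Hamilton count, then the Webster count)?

3 and 4

Hamilton: North 3, South 5, East 4, West 6, Central 3.
Webster: North 4, South 5, East 4, West 5, Central 3.
North gets 3 under Hamilton and 4 under Webster.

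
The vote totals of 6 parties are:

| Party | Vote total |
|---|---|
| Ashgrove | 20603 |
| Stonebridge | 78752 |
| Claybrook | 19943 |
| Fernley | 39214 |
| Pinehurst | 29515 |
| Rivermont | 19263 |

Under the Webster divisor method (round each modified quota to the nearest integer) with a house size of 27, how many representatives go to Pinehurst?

Standard divisor 207290/27 ≈ 7677.407; standard quotas: Ashgrove 2.684, Stonebridge 10.258, Claybrook 2.598, Fernley 5.108, Pinehurst 3.844, Rivermont 2.509.
Rounding to the nearest integer gives 3, 10, 3, 5, 4, 3 = 28 seats, so the divisor must be adjusted.
With modified divisor 7800: modified quotas Ashgrove 2.641, Stonebridge 10.096, Claybrook 2.557, Fernley 5.027, Pinehurst 3.784, Rivermont 2.470.
Rounding to the nearest integer: Ashgrove 3, Stonebridge 10, Claybrook 3, Fernley 5, Pinehurst 4, Rivermont 2 (total 27).
Pinehurst receives 4.

4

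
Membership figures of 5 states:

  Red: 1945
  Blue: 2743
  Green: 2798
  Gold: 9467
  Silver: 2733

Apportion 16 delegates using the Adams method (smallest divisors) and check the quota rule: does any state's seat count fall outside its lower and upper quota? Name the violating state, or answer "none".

Standard quotas: Red 1.581, Blue 2.229, Green 2.274, Gold 7.694, Silver 2.221.
Adams allocation: Red 2, Blue 2, Green 3, Gold 7, Silver 2.
Every allocation lies between the lower and upper quota.

none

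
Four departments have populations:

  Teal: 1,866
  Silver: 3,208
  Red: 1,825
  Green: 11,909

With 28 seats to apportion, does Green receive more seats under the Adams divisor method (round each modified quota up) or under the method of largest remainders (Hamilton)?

Hamilton

Adams: Teal 3, Silver 5, Red 3, Green 17.
Hamilton: Teal 3, Silver 5, Red 2, Green 18.
Green gets 17 under Adams and 18 under Hamilton.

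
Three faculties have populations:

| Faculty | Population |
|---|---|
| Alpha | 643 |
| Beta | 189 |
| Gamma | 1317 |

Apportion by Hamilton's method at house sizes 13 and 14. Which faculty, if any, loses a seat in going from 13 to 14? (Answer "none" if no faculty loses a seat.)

At 13 seats: Alpha 4, Beta 1, Gamma 8.
At 14 seats: Alpha 4, Beta 1, Gamma 9.
No faculty's allocation decreased.

none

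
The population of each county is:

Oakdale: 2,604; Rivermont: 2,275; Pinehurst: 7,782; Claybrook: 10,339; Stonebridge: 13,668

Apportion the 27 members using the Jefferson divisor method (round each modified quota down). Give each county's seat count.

Standard divisor 36668/27 ≈ 1358.074; standard quotas: Oakdale 1.917, Rivermont 1.675, Pinehurst 5.730, Claybrook 7.613, Stonebridge 10.064.
Rounding down gives 1, 1, 5, 7, 10 = 24 seats, so the divisor must be adjusted.
With modified divisor 1270: modified quotas Oakdale 2.050, Rivermont 1.791, Pinehurst 6.128, Claybrook 8.141, Stonebridge 10.762.
Rounding down: Oakdale 2, Rivermont 1, Pinehurst 6, Claybrook 8, Stonebridge 10 (total 27).

Oakdale=2; Rivermont=1; Pinehurst=6; Claybrook=8; Stonebridge=10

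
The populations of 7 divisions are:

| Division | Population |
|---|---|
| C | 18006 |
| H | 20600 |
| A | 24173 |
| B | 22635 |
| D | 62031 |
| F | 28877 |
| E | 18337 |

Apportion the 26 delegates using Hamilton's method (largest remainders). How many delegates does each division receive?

The standard divisor is 194659/26 ≈ 7486.885.
Standard quotas: C 2.4050, H 2.7515, A 3.2287, B 3.0233, D 8.2853, F 3.8570, E 2.4492.
Lower quotas: C 2, H 2, A 3, B 3, D 8, F 3, E 2 (sum 23, leaving 3 seats).
Remainders in descending order: F 0.8570, H 0.7515, E 0.4492, C 0.4050, D 0.2853, A 0.2287, B 0.0233.
Largest remainders: F, H, E receive the extra seats.

C 2, H 3, A 3, B 3, D 8, F 4, E 3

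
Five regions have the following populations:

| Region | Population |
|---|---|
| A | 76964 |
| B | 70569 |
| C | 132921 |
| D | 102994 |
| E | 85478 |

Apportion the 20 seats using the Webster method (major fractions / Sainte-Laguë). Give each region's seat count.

Standard divisor 468926/20 ≈ 23446.3; standard quotas: A 3.283, B 3.010, C 5.669, D 4.393, E 3.646.
Rounding to the nearest integer gives A 3, B 3, C 6, D 4, E 4 — total 20, matching the house size, so no adjustment is needed.

A 3; B 3; C 6; D 4; E 4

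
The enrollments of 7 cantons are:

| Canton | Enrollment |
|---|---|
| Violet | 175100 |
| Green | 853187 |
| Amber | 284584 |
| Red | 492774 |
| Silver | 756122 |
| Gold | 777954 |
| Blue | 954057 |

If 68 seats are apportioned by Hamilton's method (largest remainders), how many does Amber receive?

Total 4293778; standard divisor 4293778/68 ≈ 63143.794.
Standard quotas: Violet 2.7730, Green 13.5118, Amber 4.5069, Red 7.8040, Silver 11.9746, Gold 12.3204, Blue 15.1093.
Lower quotas: Violet 2, Green 13, Amber 4, Red 7, Silver 11, Gold 12, Blue 15 (sum 64, leaving 4 seats).
Remainders in descending order: Silver 0.9746, Red 0.8040, Violet 0.7730, Green 0.5118, Amber 0.5069, Gold 0.3204, Blue 0.1093.
Largest remainders: Silver, Red, Violet, Green receive the extra seats.
Amber receives 4.

4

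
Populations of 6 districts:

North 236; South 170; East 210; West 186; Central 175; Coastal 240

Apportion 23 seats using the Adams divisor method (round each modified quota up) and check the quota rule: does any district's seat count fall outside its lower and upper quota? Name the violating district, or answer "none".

Standard quotas: North 4.460, South 3.213, East 3.969, West 3.515, Central 3.307, Coastal 4.536.
Adams allocation: North 4, South 3, East 4, West 4, Central 3, Coastal 5.
Every allocation lies between the lower and upper quota.

none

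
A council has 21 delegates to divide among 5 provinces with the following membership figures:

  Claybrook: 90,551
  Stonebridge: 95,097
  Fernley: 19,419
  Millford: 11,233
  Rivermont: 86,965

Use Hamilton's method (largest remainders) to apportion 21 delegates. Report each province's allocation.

Total 303265; standard divisor 303265/21 ≈ 14441.19.
Standard quotas: Claybrook 6.2703, Stonebridge 6.5851, Fernley 1.3447, Millford 0.7778, Rivermont 6.0220.
Lower quotas: Claybrook 6, Stonebridge 6, Fernley 1, Millford 0, Rivermont 6 (sum 19, leaving 2 seats).
Remainders in descending order: Millford 0.7778, Stonebridge 0.5851, Fernley 0.3447, Claybrook 0.2703, Rivermont 0.0220.
Largest remainders: Millford, Stonebridge receive the extra seats.

Claybrook 6; Stonebridge 7; Fernley 1; Millford 1; Rivermont 6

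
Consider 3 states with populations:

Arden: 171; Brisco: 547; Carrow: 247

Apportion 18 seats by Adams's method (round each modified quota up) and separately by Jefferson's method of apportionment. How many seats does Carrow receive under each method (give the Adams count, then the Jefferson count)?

Adams: Arden 3, Brisco 10, Carrow 5.
Jefferson: Arden 3, Brisco 11, Carrow 4.
Carrow gets 5 under Adams and 4 under Jefferson.

5 and 4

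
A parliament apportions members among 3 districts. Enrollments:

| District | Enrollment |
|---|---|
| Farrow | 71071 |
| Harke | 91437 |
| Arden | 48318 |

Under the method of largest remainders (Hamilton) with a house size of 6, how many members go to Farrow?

Total 210826; standard divisor 210826/6 ≈ 35137.667.
Standard quotas: Farrow 2.0226, Harke 2.6023, Arden 1.3751.
Lower quotas: Farrow 2, Harke 2, Arden 1 (sum 5, leaving 1 seat).
Remainders in descending order: Harke 0.6023, Arden 0.3751, Farrow 0.0226.
Largest remainder: Harke receives the extra seat.
Farrow receives 2.

2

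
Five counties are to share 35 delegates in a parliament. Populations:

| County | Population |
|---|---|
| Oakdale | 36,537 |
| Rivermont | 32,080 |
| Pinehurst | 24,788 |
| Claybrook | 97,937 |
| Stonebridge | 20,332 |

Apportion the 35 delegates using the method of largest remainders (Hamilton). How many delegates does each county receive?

Oakdale=6, Rivermont=5, Pinehurst=4, Claybrook=16, Stonebridge=4

The standard divisor is 211674/35 ≈ 6047.829.
Standard quotas: Oakdale 6.0413, Rivermont 5.3044, Pinehurst 4.0987, Claybrook 16.1937, Stonebridge 3.3619.
Lower quotas: Oakdale 6, Rivermont 5, Pinehurst 4, Claybrook 16, Stonebridge 3 (sum 34, leaving 1 seat).
Remainders in descending order: Stonebridge 0.3619, Rivermont 0.3044, Claybrook 0.1937, Pinehurst 0.0987, Oakdale 0.0413.
Largest remainder: Stonebridge receives the extra seat.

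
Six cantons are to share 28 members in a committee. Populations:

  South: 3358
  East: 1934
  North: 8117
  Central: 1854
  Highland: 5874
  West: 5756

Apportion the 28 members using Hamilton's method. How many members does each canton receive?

South 4, East 2, North 8, Central 2, Highland 6, West 6

Total 26893; standard divisor 26893/28 ≈ 960.464.
Standard quotas: South 3.4962, East 2.0136, North 8.4511, Central 1.9303, Highland 6.1158, West 5.9929.
Lower quotas: South 3, East 2, North 8, Central 1, Highland 6, West 5 (sum 25, leaving 3 seats).
Remainders in descending order: West 0.9929, Central 0.9303, South 0.4962, North 0.4511, Highland 0.1158, East 0.0136.
Largest remainders: West, Central, South receive the extra seats.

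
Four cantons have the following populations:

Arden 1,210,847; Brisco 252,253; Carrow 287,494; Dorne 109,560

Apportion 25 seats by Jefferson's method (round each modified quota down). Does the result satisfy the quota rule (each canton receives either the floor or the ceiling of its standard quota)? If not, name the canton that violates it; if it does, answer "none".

none

Standard quotas: Arden 16.273, Brisco 3.390, Carrow 3.864, Dorne 1.472.
Jefferson allocation: Arden 17, Brisco 3, Carrow 4, Dorne 1.
Every allocation lies between the lower and upper quota.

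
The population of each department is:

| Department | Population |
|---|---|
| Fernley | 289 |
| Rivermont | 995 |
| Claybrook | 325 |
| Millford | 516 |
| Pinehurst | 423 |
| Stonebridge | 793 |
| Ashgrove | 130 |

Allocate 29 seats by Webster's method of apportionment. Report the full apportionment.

Standard divisor 3471/29 ≈ 119.69; standard quotas: Fernley 2.415, Rivermont 8.313, Claybrook 2.715, Millford 4.311, Pinehurst 3.534, Stonebridge 6.625, Ashgrove 1.086.
Rounding to the nearest integer gives Fernley 2, Rivermont 8, Claybrook 3, Millford 4, Pinehurst 4, Stonebridge 7, Ashgrove 1 — total 29, matching the house size, so no adjustment is needed.

Fernley 2, Rivermont 8, Claybrook 3, Millford 4, Pinehurst 4, Stonebridge 7, Ashgrove 1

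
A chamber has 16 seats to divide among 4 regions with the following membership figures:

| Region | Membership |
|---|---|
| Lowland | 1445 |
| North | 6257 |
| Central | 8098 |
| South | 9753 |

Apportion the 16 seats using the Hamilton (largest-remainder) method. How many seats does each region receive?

Standard divisor: 25553 ÷ 16 ≈ 1597.062.
Standard quotas: Lowland 0.9048, North 3.9178, Central 5.0706, South 6.1068.
Lower quotas: Lowland 0, North 3, Central 5, South 6 (sum 14, leaving 2 seats).
Remainders in descending order: North 0.9178, Lowland 0.9048, South 0.1068, Central 0.0706.
The surplus seats go to North, Lowland.

Lowland=1, North=4, Central=5, South=6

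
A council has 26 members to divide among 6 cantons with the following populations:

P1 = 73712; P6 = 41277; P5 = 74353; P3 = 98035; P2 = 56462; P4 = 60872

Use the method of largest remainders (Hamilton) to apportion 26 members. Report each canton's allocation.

Standard divisor: 404711 ÷ 26 ≈ 15565.808.
Standard quotas: P1 4.7355, P6 2.6518, P5 4.7767, P3 6.2981, P2 3.6273, P4 3.9106.
Lower quotas: P1 4, P6 2, P5 4, P3 6, P2 3, P4 3 (sum 22, leaving 4 seats).
Remainders in descending order: P4 0.9106, P5 0.7767, P1 0.7355, P6 0.6518, P2 0.6273, P3 0.2981.
Largest remainders: P4, P5, P1, P6 receive the extra seats.

P1 5; P6 3; P5 5; P3 6; P2 3; P4 4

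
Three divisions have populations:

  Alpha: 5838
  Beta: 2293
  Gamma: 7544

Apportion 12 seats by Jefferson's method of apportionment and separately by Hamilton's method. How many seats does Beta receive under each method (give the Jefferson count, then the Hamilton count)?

Jefferson: Alpha 5, Beta 1, Gamma 6.
Hamilton: Alpha 4, Beta 2, Gamma 6.
Beta gets 1 under Jefferson and 2 under Hamilton.

1 and 2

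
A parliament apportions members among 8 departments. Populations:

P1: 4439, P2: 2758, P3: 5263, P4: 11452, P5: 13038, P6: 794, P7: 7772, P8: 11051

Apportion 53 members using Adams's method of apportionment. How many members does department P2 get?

Standard divisor 56567/53 ≈ 1067.302; standard quotas: P1 4.159, P2 2.584, P3 4.931, P4 10.730, P5 12.216, P6 0.744, P7 7.282, P8 10.354.
Rounding up gives 5, 3, 5, 11, 13, 1, 8, 11 = 57 seats, so the divisor must be adjusted.
With modified divisor 1130: modified quotas P1 3.928, P2 2.441, P3 4.658, P4 10.135, P5 11.538, P6 0.703, P7 6.878, P8 9.780.
Rounding up: P1 4, P2 3, P3 5, P4 11, P5 12, P6 1, P7 7, P8 10 (total 53).
P2 receives 3.

3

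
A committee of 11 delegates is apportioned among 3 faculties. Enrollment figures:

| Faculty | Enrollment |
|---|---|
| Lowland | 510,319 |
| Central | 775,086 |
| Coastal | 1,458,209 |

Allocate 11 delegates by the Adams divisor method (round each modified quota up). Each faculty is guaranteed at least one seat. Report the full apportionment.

Lowland=2, Central=3, Coastal=6

Standard divisor 2743614/11 ≈ 249419.455; standard quotas: Lowland 2.046, Central 3.108, Coastal 5.846.
Rounding up gives 3, 4, 6 = 13 seats, so the divisor must be adjusted.
With modified divisor 275000: modified quotas Lowland 1.856, Central 2.818, Coastal 5.303.
Rounding up: Lowland 2, Central 3, Coastal 6 (total 11).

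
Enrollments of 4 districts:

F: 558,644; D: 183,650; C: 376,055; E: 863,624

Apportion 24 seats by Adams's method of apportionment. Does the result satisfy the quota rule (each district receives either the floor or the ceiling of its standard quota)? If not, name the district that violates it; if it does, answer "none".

Standard quotas: F 6.765, D 2.224, C 4.554, E 10.458.
Adams allocation: F 7, D 2, C 5, E 10.
Every allocation lies between the lower and upper quota.

none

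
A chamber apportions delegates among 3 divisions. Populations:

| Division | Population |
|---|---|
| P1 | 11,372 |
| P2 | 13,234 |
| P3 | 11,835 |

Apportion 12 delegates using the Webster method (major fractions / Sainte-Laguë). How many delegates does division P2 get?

4

Standard divisor 36441/12 ≈ 3036.75; standard quotas: P1 3.745, P2 4.358, P3 3.897.
Rounding to the nearest integer gives P1 4, P2 4, P3 4 — total 12, matching the house size, so no adjustment is needed.
P2 receives 4.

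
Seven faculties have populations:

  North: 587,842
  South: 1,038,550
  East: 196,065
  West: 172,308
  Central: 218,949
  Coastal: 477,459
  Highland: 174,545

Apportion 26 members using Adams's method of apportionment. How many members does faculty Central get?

Standard divisor 2865718/26 ≈ 110219.923; standard quotas: North 5.333, South 9.423, East 1.779, West 1.563, Central 1.986, Coastal 4.332, Highland 1.584.
Rounding up gives 6, 10, 2, 2, 2, 5, 2 = 29 seats, so the divisor must be adjusted.
With modified divisor 124600: modified quotas North 4.718, South 8.335, East 1.574, West 1.383, Central 1.757, Coastal 3.832, Highland 1.401.
Rounding up: North 5, South 9, East 2, West 2, Central 2, Coastal 4, Highland 2 (total 26).
Central receives 2.

2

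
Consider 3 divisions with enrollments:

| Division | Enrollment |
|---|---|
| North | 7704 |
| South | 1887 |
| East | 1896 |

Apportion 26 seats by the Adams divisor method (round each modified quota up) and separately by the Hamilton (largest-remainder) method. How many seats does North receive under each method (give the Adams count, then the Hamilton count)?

17 and 18

Adams: North 17, South 4, East 5.
Hamilton: North 18, South 4, East 4.
North gets 17 under Adams and 18 under Hamilton.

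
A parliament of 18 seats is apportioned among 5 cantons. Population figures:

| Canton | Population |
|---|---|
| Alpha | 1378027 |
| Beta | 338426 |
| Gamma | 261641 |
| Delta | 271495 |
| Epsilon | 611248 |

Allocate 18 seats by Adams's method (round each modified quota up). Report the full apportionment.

Alpha 8; Beta 2; Gamma 2; Delta 2; Epsilon 4

Standard divisor 2860837/18 ≈ 158935.389; standard quotas: Alpha 8.670, Beta 2.129, Gamma 1.646, Delta 1.708, Epsilon 3.846.
Rounding up gives 9, 3, 2, 2, 4 = 20 seats, so the divisor must be adjusted.
With modified divisor 184600: modified quotas Alpha 7.465, Beta 1.833, Gamma 1.417, Delta 1.471, Epsilon 3.311.
Rounding up: Alpha 8, Beta 2, Gamma 2, Delta 2, Epsilon 4 (total 18).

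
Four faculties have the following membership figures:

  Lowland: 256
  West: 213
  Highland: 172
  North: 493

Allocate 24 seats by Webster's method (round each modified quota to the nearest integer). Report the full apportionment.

Standard divisor 1134/24 ≈ 47.25; standard quotas: Lowland 5.418, West 4.508, Highland 3.640, North 10.434.
Rounding to the nearest integer gives Lowland 5, West 5, Highland 4, North 10 — total 24, matching the house size, so no adjustment is needed.

Lowland=5, West=5, Highland=4, North=10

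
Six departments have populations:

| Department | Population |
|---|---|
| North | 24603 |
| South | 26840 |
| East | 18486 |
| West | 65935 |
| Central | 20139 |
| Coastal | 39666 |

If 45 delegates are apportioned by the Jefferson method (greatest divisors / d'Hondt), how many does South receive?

Standard divisor 195669/45 ≈ 4348.2; standard quotas: North 5.658, South 6.173, East 4.251, West 15.164, Central 4.632, Coastal 9.122.
Rounding down gives 5, 6, 4, 15, 4, 9 = 43 seats, so the divisor must be adjusted.
With modified divisor 4060: modified quotas North 6.060, South 6.611, East 4.553, West 16.240, Central 4.960, Coastal 9.770.
Rounding down: North 6, South 6, East 4, West 16, Central 4, Coastal 9 (total 45).
South receives 6.

6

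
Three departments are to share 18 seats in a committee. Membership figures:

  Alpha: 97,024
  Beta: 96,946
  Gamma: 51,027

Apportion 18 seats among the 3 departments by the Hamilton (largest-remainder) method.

Standard divisor: 244997 ÷ 18 ≈ 13610.944.
Standard quotas: Alpha 7.1284, Beta 7.1227, Gamma 3.7490.
Lower quotas: Alpha 7, Beta 7, Gamma 3 (sum 17, leaving 1 seat).
Remainders in descending order: Gamma 0.7490, Alpha 0.1284, Beta 0.1227.
The surplus seat goes to Gamma.

Alpha: 7, Beta: 7, Gamma: 4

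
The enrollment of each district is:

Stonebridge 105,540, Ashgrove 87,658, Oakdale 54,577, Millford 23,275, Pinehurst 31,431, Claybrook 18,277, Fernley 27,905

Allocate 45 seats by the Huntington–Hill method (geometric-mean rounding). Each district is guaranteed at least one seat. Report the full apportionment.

With divisor 7726: modified quotas Stonebridge 13.660, Ashgrove 11.346, Oakdale 7.064, Millford 3.013, Pinehurst 4.068, Claybrook 2.366, Fernley 3.612.
Geometric-mean thresholds: Stonebridge √(13·14)=13.491, Ashgrove √(11·12)=11.489, Oakdale √(7·8)=7.483, Millford √(3·4)=3.464, Pinehurst √(4·5)=4.472, Claybrook √(2·3)=2.449, Fernley √(3·4)=3.464.
Each quota rounded against its threshold gives Stonebridge 14, Ashgrove 11, Oakdale 7, Millford 3, Pinehurst 4, Claybrook 2, Fernley 4 (total 45).

Stonebridge: 14, Ashgrove: 11, Oakdale: 7, Millford: 3, Pinehurst: 4, Claybrook: 2, Fernley: 4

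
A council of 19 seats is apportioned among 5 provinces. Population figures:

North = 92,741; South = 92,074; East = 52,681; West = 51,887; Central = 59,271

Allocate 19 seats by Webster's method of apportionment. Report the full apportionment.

North: 5, South: 5, East: 3, West: 3, Central: 3

Standard divisor 348654/19 ≈ 18350.211; standard quotas: North 5.054, South 5.018, East 2.871, West 2.828, Central 3.230.
Rounding to the nearest integer gives North 5, South 5, East 3, West 3, Central 3 — total 19, matching the house size, so no adjustment is needed.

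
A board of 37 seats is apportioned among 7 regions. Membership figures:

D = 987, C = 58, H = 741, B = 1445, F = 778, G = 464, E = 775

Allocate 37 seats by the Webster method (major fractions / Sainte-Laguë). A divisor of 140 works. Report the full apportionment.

With modified divisor 140: modified quotas D 7.050, C 0.414, H 5.293, B 10.321, F 5.557, G 3.314, E 5.536.
Rounding to the nearest integer: D 7, C 0, H 5, B 10, F 6, G 3, E 6 (total 37).

D 7; C 0; H 5; B 10; F 6; G 3; E 6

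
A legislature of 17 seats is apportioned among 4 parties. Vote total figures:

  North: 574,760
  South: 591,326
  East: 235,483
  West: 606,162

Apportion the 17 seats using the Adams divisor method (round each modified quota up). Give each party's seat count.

Standard divisor 2007731/17 ≈ 118101.824; standard quotas: North 4.867, South 5.007, East 1.994, West 5.133.
Rounding up gives 5, 6, 2, 6 = 19 seats, so the divisor must be adjusted.
With modified divisor 132500: modified quotas North 4.338, South 4.463, East 1.777, West 4.575.
Rounding up: North 5, South 5, East 2, West 5 (total 17).

North 5, South 5, East 2, West 5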